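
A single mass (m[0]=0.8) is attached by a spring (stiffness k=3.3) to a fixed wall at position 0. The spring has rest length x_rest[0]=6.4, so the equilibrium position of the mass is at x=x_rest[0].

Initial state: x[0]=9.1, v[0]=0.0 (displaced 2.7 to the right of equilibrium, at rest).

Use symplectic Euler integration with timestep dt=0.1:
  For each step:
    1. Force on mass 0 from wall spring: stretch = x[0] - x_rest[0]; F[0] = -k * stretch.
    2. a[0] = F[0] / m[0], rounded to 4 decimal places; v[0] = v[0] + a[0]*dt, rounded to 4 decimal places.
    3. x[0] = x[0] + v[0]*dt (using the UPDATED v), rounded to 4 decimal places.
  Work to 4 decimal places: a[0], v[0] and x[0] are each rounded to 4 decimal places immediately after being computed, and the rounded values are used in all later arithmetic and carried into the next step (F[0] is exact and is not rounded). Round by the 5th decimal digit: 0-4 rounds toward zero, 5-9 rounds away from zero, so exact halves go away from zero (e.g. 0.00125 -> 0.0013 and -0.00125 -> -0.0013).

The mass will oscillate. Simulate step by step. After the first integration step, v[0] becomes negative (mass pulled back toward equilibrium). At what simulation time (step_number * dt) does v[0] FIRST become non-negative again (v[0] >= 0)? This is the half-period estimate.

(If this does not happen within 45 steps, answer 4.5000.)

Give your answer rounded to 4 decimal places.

Step 0: x=[9.1000] v=[0.0000]
Step 1: x=[8.9886] v=[-1.1138]
Step 2: x=[8.7704] v=[-2.1816]
Step 3: x=[8.4545] v=[-3.1594]
Step 4: x=[8.0538] v=[-4.0069]
Step 5: x=[7.5849] v=[-4.6891]
Step 6: x=[7.0671] v=[-5.1779]
Step 7: x=[6.5218] v=[-5.4531]
Step 8: x=[5.9715] v=[-5.5033]
Step 9: x=[5.4389] v=[-5.3265]
Step 10: x=[4.9459] v=[-4.9301]
Step 11: x=[4.5129] v=[-4.3303]
Step 12: x=[4.1577] v=[-3.5519]
Step 13: x=[3.8950] v=[-2.6270]
Step 14: x=[3.7356] v=[-1.5937]
Step 15: x=[3.6861] v=[-0.4946]
Step 16: x=[3.7486] v=[0.6249]
First v>=0 after going negative at step 16, time=1.6000

Answer: 1.6000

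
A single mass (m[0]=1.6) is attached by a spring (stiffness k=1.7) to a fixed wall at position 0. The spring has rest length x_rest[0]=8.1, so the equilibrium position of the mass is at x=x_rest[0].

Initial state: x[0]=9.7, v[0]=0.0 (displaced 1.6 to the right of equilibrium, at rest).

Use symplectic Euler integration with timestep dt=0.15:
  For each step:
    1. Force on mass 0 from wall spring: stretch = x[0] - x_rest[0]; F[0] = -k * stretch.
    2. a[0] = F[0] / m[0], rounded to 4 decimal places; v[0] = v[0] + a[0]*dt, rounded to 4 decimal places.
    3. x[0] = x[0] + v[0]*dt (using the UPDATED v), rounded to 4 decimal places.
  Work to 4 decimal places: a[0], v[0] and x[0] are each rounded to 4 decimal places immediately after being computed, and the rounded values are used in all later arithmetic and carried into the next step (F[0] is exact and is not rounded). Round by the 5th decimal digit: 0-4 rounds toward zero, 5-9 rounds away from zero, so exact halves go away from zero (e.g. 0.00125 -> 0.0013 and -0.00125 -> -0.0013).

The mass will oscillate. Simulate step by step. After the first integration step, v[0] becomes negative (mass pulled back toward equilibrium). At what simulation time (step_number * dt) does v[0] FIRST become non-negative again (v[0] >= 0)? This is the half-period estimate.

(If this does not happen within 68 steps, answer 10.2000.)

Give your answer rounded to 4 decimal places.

Answer: 3.1500

Derivation:
Step 0: x=[9.7000] v=[0.0000]
Step 1: x=[9.6618] v=[-0.2550]
Step 2: x=[9.5862] v=[-0.5039]
Step 3: x=[9.4751] v=[-0.7408]
Step 4: x=[9.3311] v=[-0.9600]
Step 5: x=[9.1577] v=[-1.1562]
Step 6: x=[8.9590] v=[-1.3248]
Step 7: x=[8.7397] v=[-1.4617]
Step 8: x=[8.5051] v=[-1.5637]
Step 9: x=[8.2609] v=[-1.6283]
Step 10: x=[8.0128] v=[-1.6540]
Step 11: x=[7.7668] v=[-1.6401]
Step 12: x=[7.5288] v=[-1.5870]
Step 13: x=[7.3044] v=[-1.4960]
Step 14: x=[7.0990] v=[-1.3692]
Step 15: x=[6.9175] v=[-1.2097]
Step 16: x=[6.7643] v=[-1.0212]
Step 17: x=[6.6431] v=[-0.8083]
Step 18: x=[6.5567] v=[-0.5761]
Step 19: x=[6.5072] v=[-0.3301]
Step 20: x=[6.4958] v=[-0.0762]
Step 21: x=[6.5227] v=[0.1795]
First v>=0 after going negative at step 21, time=3.1500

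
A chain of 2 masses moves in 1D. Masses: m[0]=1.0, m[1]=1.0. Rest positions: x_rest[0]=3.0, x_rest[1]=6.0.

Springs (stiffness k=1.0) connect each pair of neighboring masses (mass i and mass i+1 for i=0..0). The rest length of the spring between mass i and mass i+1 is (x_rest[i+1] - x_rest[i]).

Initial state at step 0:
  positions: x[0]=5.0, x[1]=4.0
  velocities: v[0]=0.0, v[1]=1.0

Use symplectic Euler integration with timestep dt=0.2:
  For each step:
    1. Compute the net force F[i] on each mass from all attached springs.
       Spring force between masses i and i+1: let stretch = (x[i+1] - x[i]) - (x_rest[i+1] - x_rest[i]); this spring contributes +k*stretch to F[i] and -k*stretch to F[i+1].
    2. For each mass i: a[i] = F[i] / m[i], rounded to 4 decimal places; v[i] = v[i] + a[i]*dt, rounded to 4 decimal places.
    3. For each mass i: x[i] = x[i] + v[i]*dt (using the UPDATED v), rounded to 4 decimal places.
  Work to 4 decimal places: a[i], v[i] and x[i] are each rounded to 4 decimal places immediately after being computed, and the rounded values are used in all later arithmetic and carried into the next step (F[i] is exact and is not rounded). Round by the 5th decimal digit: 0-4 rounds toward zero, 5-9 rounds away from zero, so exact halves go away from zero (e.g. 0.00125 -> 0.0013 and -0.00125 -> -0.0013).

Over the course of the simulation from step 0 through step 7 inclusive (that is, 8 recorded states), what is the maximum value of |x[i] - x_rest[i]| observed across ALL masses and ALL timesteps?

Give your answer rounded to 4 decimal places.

Answer: 2.0958

Derivation:
Step 0: x=[5.0000 4.0000] v=[0.0000 1.0000]
Step 1: x=[4.8400 4.3600] v=[-0.8000 1.8000]
Step 2: x=[4.5408 4.8592] v=[-1.4960 2.4960]
Step 3: x=[4.1343 5.4657] v=[-2.0323 3.0323]
Step 4: x=[3.6611 6.1389] v=[-2.3660 3.3660]
Step 5: x=[3.1670 6.8330] v=[-2.4704 3.4704]
Step 6: x=[2.6996 7.5004] v=[-2.3372 3.3372]
Step 7: x=[2.3042 8.0958] v=[-1.9770 2.9770]
Max displacement = 2.0958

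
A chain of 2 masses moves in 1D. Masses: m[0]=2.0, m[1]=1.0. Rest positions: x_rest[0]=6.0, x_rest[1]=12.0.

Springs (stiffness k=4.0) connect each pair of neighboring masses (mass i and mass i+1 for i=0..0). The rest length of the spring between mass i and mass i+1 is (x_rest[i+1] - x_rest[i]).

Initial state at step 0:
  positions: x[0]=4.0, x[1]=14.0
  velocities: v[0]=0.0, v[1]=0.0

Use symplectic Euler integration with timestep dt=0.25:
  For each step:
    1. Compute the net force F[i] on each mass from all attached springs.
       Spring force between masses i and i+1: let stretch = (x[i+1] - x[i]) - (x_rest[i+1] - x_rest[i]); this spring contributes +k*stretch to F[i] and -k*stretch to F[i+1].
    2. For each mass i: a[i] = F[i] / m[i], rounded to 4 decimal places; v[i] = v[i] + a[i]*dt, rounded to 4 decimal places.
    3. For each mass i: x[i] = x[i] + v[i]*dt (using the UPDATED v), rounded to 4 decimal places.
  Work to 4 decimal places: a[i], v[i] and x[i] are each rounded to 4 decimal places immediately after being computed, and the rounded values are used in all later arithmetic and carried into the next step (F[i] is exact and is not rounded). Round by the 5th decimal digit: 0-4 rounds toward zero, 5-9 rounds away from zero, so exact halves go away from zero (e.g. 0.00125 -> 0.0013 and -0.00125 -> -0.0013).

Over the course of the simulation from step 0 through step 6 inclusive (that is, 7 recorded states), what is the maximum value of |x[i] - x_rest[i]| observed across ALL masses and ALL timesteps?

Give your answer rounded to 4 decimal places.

Answer: 3.3576

Derivation:
Step 0: x=[4.0000 14.0000] v=[0.0000 0.0000]
Step 1: x=[4.5000 13.0000] v=[2.0000 -4.0000]
Step 2: x=[5.3125 11.3750] v=[3.2500 -6.5000]
Step 3: x=[6.1328 9.7344] v=[3.2813 -6.5625]
Step 4: x=[6.6533 8.6934] v=[2.0821 -4.1641]
Step 5: x=[6.6789 8.6424] v=[0.1022 -0.2042]
Step 6: x=[6.1999 9.6005] v=[-1.9161 3.8323]
Max displacement = 3.3576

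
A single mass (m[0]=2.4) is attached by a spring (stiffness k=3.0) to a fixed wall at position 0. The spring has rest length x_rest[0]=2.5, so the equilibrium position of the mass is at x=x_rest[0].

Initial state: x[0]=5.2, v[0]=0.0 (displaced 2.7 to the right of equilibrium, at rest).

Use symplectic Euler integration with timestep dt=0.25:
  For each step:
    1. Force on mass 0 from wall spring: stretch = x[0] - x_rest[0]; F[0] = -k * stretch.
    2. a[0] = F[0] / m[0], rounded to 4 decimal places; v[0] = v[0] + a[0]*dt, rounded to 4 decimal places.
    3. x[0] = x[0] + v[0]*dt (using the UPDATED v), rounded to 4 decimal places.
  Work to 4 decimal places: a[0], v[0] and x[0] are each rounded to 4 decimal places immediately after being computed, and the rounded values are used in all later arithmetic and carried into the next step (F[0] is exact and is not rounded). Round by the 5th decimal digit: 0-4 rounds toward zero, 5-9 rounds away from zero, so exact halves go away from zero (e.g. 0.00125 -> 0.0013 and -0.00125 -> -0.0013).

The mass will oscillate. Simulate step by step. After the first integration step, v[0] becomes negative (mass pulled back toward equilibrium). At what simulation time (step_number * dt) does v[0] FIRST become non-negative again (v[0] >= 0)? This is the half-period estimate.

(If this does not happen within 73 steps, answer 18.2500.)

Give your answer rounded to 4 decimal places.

Step 0: x=[5.2000] v=[0.0000]
Step 1: x=[4.9891] v=[-0.8438]
Step 2: x=[4.5837] v=[-1.6217]
Step 3: x=[4.0155] v=[-2.2729]
Step 4: x=[3.3289] v=[-2.7465]
Step 5: x=[2.5775] v=[-3.0055]
Step 6: x=[1.8201] v=[-3.0297]
Step 7: x=[1.1158] v=[-2.8172]
Step 8: x=[0.5197] v=[-2.3846]
Step 9: x=[0.0783] v=[-1.7658]
Step 10: x=[-0.1740] v=[-1.0090]
Step 11: x=[-0.2174] v=[-0.1734]
Step 12: x=[-0.0485] v=[0.6758]
First v>=0 after going negative at step 12, time=3.0000

Answer: 3.0000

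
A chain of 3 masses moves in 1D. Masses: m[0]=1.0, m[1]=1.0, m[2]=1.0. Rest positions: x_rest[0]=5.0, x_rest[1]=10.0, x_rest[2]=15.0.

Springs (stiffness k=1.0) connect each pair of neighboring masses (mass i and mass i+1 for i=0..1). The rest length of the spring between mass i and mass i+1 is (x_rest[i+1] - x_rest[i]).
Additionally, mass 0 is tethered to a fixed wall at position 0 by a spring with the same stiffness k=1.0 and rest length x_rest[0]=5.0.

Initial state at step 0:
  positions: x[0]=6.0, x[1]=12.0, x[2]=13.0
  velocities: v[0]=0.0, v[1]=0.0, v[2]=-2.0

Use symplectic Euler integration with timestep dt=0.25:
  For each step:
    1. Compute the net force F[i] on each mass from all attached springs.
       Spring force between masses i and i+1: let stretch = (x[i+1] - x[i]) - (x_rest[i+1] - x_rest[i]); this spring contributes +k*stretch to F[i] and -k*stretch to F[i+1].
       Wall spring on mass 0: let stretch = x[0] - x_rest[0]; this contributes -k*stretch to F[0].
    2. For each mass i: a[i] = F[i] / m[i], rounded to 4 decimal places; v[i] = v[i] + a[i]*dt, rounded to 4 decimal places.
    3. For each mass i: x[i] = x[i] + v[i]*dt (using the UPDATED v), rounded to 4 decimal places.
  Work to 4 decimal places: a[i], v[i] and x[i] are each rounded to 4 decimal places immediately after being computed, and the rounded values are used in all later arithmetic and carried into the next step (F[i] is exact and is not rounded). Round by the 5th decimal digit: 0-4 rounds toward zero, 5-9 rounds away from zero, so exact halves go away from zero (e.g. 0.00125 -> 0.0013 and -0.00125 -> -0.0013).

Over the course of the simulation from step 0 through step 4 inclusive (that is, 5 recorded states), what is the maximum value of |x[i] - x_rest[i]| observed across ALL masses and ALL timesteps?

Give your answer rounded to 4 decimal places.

Step 0: x=[6.0000 12.0000 13.0000] v=[0.0000 0.0000 -2.0000]
Step 1: x=[6.0000 11.6875 12.7500] v=[0.0000 -1.2500 -1.0000]
Step 2: x=[5.9805 11.0859 12.7461] v=[-0.0781 -2.4063 -0.0156]
Step 3: x=[5.9063 10.2690 12.9510] v=[-0.2969 -3.2676 0.8194]
Step 4: x=[5.7356 9.3471 13.3007] v=[-0.6828 -3.6878 1.3989]
Max displacement = 2.2539

Answer: 2.2539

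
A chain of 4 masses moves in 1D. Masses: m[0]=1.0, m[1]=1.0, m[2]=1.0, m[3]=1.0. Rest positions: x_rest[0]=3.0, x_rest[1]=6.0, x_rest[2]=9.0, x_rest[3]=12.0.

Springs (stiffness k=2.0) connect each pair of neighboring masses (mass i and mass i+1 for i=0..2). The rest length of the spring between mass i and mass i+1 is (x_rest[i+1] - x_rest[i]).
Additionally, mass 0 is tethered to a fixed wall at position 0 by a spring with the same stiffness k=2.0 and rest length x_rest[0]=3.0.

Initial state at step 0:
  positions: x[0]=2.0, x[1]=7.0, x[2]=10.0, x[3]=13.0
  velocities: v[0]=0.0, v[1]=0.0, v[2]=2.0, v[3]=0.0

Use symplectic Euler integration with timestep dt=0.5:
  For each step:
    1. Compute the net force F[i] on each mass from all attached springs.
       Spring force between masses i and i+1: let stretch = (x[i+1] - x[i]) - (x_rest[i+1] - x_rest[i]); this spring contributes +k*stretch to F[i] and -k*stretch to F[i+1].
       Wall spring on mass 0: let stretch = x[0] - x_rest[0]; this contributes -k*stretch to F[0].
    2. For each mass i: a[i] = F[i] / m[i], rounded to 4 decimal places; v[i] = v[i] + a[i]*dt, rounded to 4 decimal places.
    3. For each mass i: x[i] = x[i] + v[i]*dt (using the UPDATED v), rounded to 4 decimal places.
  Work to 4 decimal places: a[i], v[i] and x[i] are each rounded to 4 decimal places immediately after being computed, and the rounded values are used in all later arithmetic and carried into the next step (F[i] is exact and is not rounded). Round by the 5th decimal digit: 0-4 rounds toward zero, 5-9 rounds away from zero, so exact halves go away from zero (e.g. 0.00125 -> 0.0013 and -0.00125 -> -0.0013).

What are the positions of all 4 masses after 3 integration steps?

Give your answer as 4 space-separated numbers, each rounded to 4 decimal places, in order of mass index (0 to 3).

Step 0: x=[2.0000 7.0000 10.0000 13.0000] v=[0.0000 0.0000 2.0000 0.0000]
Step 1: x=[3.5000 6.0000 11.0000 13.0000] v=[3.0000 -2.0000 2.0000 0.0000]
Step 2: x=[4.5000 6.2500 10.5000 13.5000] v=[2.0000 0.5000 -1.0000 1.0000]
Step 3: x=[4.1250 7.7500 9.3750 14.0000] v=[-0.7500 3.0000 -2.2500 1.0000]

Answer: 4.1250 7.7500 9.3750 14.0000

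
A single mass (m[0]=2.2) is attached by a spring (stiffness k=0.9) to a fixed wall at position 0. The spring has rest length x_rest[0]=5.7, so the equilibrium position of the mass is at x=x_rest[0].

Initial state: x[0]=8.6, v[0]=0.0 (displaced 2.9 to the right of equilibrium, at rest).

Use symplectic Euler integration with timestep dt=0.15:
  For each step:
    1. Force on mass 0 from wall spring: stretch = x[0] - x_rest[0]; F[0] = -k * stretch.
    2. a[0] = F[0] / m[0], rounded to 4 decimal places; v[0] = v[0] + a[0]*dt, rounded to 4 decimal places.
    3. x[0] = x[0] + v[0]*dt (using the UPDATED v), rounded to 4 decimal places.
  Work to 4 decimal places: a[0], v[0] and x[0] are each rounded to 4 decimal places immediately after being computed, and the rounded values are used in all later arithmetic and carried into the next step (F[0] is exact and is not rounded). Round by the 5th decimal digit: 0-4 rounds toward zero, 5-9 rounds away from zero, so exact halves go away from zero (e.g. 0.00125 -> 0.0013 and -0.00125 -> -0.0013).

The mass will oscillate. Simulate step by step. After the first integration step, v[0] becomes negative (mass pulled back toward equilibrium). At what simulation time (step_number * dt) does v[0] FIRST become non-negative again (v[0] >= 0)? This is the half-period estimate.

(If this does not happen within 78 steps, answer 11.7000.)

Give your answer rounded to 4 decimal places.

Step 0: x=[8.6000] v=[0.0000]
Step 1: x=[8.5733] v=[-0.1780]
Step 2: x=[8.5202] v=[-0.3543]
Step 3: x=[8.4411] v=[-0.5274]
Step 4: x=[8.3368] v=[-0.6956]
Step 5: x=[8.2082] v=[-0.8574]
Step 6: x=[8.0565] v=[-1.0113]
Step 7: x=[7.8831] v=[-1.1559]
Step 8: x=[7.6896] v=[-1.2899]
Step 9: x=[7.4778] v=[-1.4120]
Step 10: x=[7.2496] v=[-1.5211]
Step 11: x=[7.0072] v=[-1.6162]
Step 12: x=[6.7527] v=[-1.6964]
Step 13: x=[6.4886] v=[-1.7610]
Step 14: x=[6.2172] v=[-1.8094]
Step 15: x=[5.9410] v=[-1.8411]
Step 16: x=[5.6626] v=[-1.8559]
Step 17: x=[5.3846] v=[-1.8536]
Step 18: x=[5.1095] v=[-1.8343]
Step 19: x=[4.8398] v=[-1.7981]
Step 20: x=[4.5780] v=[-1.7453]
Step 21: x=[4.3265] v=[-1.6765]
Step 22: x=[4.0877] v=[-1.5922]
Step 23: x=[3.8637] v=[-1.4933]
Step 24: x=[3.6566] v=[-1.3806]
Step 25: x=[3.4683] v=[-1.2552]
Step 26: x=[3.3006] v=[-1.1183]
Step 27: x=[3.1549] v=[-0.9711]
Step 28: x=[3.0327] v=[-0.8149]
Step 29: x=[2.9350] v=[-0.6512]
Step 30: x=[2.8628] v=[-0.4815]
Step 31: x=[2.8167] v=[-0.3074]
Step 32: x=[2.7971] v=[-0.1305]
Step 33: x=[2.8042] v=[0.0476]
First v>=0 after going negative at step 33, time=4.9500

Answer: 4.9500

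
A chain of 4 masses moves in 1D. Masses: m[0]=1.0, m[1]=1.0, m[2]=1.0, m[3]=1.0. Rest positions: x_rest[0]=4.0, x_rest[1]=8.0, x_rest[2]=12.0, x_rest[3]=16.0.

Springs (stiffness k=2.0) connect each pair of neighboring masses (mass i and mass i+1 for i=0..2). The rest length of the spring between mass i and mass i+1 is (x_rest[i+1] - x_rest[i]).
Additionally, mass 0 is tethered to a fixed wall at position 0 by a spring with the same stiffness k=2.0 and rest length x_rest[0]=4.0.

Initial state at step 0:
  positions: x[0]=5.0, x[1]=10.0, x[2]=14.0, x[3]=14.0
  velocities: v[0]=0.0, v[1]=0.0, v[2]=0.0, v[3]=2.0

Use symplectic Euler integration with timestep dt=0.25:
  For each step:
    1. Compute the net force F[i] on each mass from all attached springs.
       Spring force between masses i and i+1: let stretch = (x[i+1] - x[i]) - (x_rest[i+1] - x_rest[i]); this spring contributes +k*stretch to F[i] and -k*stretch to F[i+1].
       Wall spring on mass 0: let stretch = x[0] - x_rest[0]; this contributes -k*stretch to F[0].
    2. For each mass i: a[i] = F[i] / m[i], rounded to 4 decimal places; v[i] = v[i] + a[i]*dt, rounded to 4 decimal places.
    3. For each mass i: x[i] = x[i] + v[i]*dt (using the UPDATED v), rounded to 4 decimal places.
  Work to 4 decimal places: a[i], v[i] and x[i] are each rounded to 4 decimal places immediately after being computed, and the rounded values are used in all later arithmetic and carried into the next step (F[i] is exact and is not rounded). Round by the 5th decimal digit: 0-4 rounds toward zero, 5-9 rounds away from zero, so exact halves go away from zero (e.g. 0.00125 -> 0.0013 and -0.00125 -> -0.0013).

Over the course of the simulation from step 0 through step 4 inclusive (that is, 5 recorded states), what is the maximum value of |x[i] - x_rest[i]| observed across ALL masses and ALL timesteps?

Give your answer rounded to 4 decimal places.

Step 0: x=[5.0000 10.0000 14.0000 14.0000] v=[0.0000 0.0000 0.0000 2.0000]
Step 1: x=[5.0000 9.8750 13.5000 15.0000] v=[0.0000 -0.5000 -2.0000 4.0000]
Step 2: x=[4.9844 9.5938 12.7344 16.3125] v=[-0.0625 -1.1250 -3.0625 5.2500]
Step 3: x=[4.9219 9.1290 12.0235 17.6778] v=[-0.2500 -1.8594 -2.8438 5.4610]
Step 4: x=[4.7701 8.5001 11.6575 18.8363] v=[-0.6074 -2.5157 -1.4639 4.6339]
Max displacement = 2.8363

Answer: 2.8363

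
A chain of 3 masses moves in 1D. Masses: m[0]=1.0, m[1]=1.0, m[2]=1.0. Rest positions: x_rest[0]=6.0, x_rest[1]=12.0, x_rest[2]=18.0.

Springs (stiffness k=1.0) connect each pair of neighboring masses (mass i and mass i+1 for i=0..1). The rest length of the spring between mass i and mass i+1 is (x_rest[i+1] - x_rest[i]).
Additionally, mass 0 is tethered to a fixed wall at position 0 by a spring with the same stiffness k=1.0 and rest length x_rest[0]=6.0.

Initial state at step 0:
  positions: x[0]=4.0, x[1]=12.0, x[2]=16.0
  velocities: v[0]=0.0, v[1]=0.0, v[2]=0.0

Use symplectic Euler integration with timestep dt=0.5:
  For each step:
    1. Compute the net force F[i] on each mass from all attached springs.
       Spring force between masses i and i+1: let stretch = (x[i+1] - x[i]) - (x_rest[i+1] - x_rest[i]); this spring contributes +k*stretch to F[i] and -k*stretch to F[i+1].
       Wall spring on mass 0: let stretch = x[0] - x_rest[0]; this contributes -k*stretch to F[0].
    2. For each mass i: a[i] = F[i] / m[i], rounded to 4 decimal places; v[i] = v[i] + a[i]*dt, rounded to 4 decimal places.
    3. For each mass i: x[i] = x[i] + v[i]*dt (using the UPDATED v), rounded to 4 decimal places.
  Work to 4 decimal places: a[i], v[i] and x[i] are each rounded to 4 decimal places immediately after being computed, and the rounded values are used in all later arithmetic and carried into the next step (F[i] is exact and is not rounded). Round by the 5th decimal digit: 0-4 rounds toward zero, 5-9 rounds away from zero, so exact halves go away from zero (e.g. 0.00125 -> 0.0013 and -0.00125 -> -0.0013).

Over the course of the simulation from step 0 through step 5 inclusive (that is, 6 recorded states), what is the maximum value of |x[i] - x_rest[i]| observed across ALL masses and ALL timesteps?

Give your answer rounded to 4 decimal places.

Answer: 2.3437

Derivation:
Step 0: x=[4.0000 12.0000 16.0000] v=[0.0000 0.0000 0.0000]
Step 1: x=[5.0000 11.0000 16.5000] v=[2.0000 -2.0000 1.0000]
Step 2: x=[6.2500 9.8750 17.1250] v=[2.5000 -2.2500 1.2500]
Step 3: x=[6.8438 9.6563 17.4375] v=[1.1875 -0.4375 0.6250]
Step 4: x=[6.4297 10.6798 17.3047] v=[-0.8282 2.0469 -0.2656]
Step 5: x=[5.4707 12.2970 17.0157] v=[-1.9180 3.2343 -0.5781]
Max displacement = 2.3437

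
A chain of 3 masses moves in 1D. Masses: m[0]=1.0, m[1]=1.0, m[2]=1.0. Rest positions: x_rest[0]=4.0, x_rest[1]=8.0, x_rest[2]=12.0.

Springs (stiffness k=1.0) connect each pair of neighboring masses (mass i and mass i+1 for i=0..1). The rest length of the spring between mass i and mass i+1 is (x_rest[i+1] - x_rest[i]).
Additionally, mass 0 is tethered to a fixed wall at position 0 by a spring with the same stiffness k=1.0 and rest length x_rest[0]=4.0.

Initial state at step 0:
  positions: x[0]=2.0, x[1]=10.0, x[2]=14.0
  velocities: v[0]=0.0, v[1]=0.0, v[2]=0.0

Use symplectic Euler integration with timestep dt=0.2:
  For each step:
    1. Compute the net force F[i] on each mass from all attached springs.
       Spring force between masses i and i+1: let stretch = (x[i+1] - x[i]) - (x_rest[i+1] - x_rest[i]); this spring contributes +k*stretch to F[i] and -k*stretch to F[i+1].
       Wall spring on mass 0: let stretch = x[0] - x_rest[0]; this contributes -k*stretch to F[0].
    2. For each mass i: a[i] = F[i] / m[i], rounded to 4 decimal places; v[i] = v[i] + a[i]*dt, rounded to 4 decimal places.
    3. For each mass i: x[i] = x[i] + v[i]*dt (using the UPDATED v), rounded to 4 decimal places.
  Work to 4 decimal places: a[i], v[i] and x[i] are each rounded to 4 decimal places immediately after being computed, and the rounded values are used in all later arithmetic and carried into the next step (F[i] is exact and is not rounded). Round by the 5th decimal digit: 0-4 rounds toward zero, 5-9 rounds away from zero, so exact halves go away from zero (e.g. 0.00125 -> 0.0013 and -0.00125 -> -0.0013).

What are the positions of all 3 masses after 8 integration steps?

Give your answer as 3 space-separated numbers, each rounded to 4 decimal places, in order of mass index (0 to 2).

Answer: 6.4590 7.7127 13.1110

Derivation:
Step 0: x=[2.0000 10.0000 14.0000] v=[0.0000 0.0000 0.0000]
Step 1: x=[2.2400 9.8400 14.0000] v=[1.2000 -0.8000 0.0000]
Step 2: x=[2.6944 9.5424 13.9936] v=[2.2720 -1.4880 -0.0320]
Step 3: x=[3.3149 9.1489 13.9692] v=[3.1027 -1.9674 -0.1222]
Step 4: x=[4.0362 8.7149 13.9119] v=[3.6065 -2.1701 -0.2863]
Step 5: x=[4.7832 8.3016 13.8068] v=[3.7350 -2.0664 -0.5257]
Step 6: x=[5.4796 7.9678 13.6415] v=[3.4820 -1.6690 -0.8267]
Step 7: x=[6.0563 7.7614 13.4092] v=[2.8837 -1.0319 -1.1614]
Step 8: x=[6.4590 7.7127 13.1110] v=[2.0135 -0.2434 -1.4910]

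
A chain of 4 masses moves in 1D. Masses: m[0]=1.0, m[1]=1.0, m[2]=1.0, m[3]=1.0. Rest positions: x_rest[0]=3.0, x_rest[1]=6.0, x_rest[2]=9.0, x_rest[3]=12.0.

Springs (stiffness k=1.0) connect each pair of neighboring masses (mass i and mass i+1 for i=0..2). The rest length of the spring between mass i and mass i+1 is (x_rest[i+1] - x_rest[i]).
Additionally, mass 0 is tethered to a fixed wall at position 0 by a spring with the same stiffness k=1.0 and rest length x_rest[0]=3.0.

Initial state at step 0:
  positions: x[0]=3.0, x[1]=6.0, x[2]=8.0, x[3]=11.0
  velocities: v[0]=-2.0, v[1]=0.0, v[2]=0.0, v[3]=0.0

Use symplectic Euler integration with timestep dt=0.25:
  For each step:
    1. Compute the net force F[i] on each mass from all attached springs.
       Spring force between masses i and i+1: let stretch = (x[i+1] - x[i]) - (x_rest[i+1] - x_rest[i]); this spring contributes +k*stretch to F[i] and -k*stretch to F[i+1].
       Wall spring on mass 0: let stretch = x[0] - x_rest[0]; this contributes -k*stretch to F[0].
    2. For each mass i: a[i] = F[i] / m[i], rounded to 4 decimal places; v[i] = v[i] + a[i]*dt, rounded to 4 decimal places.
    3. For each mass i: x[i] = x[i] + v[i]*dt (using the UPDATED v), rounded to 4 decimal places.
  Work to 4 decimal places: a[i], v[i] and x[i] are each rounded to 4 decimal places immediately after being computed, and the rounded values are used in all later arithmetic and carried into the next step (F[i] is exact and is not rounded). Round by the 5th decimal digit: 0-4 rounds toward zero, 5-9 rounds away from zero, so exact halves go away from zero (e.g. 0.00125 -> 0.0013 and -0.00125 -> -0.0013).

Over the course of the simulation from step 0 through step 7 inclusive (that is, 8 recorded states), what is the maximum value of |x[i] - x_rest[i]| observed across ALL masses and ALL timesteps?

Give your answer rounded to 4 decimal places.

Answer: 1.6569

Derivation:
Step 0: x=[3.0000 6.0000 8.0000 11.0000] v=[-2.0000 0.0000 0.0000 0.0000]
Step 1: x=[2.5000 5.9375 8.0625 11.0000] v=[-2.0000 -0.2500 0.2500 0.0000]
Step 2: x=[2.0586 5.7930 8.1758 11.0039] v=[-1.7656 -0.5781 0.4531 0.0156]
Step 3: x=[1.7219 5.5640 8.3169 11.0186] v=[-1.3467 -0.9160 0.5644 0.0586]
Step 4: x=[1.5177 5.2669 8.4548 11.0519] v=[-0.8167 -1.1883 0.5516 0.1332]
Step 5: x=[1.4530 4.9348 8.5558 11.1104] v=[-0.2588 -1.3286 0.4039 0.2339]
Step 6: x=[1.5151 4.6114 8.5901 11.1967] v=[0.2484 -1.2938 0.1373 0.3453]
Step 7: x=[1.6760 4.3431 8.5387 11.3076] v=[0.6437 -1.0732 -0.2057 0.4437]
Max displacement = 1.6569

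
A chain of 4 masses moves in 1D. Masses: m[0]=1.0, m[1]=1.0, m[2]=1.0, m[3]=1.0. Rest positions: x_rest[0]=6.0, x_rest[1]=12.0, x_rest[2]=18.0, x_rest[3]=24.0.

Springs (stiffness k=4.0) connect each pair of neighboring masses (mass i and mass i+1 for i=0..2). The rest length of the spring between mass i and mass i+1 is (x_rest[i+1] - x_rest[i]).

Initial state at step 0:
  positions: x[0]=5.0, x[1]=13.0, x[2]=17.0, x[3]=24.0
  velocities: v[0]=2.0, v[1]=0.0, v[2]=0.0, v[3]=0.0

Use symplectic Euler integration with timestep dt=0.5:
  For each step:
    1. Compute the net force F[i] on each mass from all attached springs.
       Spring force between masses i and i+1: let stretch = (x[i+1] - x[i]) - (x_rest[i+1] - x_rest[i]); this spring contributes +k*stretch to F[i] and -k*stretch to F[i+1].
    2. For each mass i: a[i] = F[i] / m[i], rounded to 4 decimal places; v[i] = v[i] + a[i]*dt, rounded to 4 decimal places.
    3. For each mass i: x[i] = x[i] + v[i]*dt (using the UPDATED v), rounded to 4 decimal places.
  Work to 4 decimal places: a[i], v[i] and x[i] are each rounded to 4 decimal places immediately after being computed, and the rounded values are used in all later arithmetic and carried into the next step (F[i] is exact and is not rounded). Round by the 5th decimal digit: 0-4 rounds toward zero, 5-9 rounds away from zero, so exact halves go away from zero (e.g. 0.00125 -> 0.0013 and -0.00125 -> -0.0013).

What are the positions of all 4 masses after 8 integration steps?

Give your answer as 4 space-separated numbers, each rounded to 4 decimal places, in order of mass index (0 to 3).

Step 0: x=[5.0000 13.0000 17.0000 24.0000] v=[2.0000 0.0000 0.0000 0.0000]
Step 1: x=[8.0000 9.0000 20.0000 23.0000] v=[6.0000 -8.0000 6.0000 -2.0000]
Step 2: x=[6.0000 15.0000 15.0000 25.0000] v=[-4.0000 12.0000 -10.0000 4.0000]
Step 3: x=[7.0000 12.0000 20.0000 23.0000] v=[2.0000 -6.0000 10.0000 -4.0000]
Step 4: x=[7.0000 12.0000 20.0000 24.0000] v=[0.0000 0.0000 0.0000 2.0000]
Step 5: x=[6.0000 15.0000 16.0000 27.0000] v=[-2.0000 6.0000 -8.0000 6.0000]
Step 6: x=[8.0000 10.0000 22.0000 25.0000] v=[4.0000 -10.0000 12.0000 -4.0000]
Step 7: x=[6.0000 15.0000 19.0000 26.0000] v=[-4.0000 10.0000 -6.0000 2.0000]
Step 8: x=[7.0000 15.0000 19.0000 26.0000] v=[2.0000 0.0000 0.0000 0.0000]

Answer: 7.0000 15.0000 19.0000 26.0000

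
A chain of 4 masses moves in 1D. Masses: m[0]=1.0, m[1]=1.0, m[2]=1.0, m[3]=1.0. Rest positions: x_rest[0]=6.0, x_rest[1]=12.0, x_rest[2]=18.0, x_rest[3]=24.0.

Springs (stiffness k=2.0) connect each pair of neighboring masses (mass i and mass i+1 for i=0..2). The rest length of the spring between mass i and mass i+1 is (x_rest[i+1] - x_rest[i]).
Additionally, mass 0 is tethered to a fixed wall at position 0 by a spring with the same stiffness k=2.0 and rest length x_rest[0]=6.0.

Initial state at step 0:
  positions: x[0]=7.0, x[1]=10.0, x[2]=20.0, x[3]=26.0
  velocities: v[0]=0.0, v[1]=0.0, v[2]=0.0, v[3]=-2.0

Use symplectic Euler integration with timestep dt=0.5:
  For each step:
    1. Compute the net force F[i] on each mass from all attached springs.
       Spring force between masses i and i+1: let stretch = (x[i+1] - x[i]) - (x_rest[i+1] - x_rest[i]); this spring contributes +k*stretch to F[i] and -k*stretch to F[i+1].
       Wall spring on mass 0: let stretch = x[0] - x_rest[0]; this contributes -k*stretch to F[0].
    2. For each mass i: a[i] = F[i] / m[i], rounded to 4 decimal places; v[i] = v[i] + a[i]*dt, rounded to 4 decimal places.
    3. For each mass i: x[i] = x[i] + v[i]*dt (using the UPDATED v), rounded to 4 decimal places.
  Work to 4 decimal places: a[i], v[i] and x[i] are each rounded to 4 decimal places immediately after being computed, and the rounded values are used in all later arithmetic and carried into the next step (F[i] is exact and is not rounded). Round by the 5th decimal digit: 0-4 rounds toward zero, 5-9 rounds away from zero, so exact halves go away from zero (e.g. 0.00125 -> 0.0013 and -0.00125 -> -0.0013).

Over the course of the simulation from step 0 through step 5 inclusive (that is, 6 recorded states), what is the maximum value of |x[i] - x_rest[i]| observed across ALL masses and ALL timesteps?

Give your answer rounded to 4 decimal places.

Step 0: x=[7.0000 10.0000 20.0000 26.0000] v=[0.0000 0.0000 0.0000 -2.0000]
Step 1: x=[5.0000 13.5000 18.0000 25.0000] v=[-4.0000 7.0000 -4.0000 -2.0000]
Step 2: x=[4.7500 15.0000 17.2500 23.5000] v=[-0.5000 3.0000 -1.5000 -3.0000]
Step 3: x=[7.2500 12.5000 18.5000 21.8750] v=[5.0000 -5.0000 2.5000 -3.2500]
Step 4: x=[8.7500 10.3750 18.4375 21.5625] v=[3.0000 -4.2500 -0.1250 -0.6250]
Step 5: x=[6.6875 11.4688 15.9063 22.6875] v=[-4.1250 2.1875 -5.0625 2.2500]
Max displacement = 3.0000

Answer: 3.0000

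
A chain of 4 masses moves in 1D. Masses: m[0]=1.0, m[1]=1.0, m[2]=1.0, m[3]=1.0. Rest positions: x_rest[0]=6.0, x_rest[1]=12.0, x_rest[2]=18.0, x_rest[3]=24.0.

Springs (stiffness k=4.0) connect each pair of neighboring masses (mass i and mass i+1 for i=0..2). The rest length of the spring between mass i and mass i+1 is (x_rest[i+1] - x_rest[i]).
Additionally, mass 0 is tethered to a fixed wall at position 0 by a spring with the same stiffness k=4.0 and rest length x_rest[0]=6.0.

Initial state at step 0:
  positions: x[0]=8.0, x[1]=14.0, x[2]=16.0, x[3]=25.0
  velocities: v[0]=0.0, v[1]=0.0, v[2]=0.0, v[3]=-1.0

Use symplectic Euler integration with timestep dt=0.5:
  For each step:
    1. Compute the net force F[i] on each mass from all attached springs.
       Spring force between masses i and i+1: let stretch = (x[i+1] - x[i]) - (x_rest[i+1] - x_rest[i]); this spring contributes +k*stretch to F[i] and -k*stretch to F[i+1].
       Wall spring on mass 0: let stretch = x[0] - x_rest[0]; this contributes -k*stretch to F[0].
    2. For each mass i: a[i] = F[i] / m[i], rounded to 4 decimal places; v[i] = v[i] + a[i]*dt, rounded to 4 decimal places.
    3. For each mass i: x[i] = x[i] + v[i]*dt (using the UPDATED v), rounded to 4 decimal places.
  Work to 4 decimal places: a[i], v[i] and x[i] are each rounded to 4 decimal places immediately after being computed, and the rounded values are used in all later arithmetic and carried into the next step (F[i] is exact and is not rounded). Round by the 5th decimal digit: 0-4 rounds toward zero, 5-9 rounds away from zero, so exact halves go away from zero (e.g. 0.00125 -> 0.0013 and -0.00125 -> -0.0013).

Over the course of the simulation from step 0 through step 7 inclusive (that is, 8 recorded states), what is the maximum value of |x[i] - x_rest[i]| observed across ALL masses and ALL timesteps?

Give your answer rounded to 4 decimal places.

Answer: 5.5000

Derivation:
Step 0: x=[8.0000 14.0000 16.0000 25.0000] v=[0.0000 0.0000 0.0000 -1.0000]
Step 1: x=[6.0000 10.0000 23.0000 21.5000] v=[-4.0000 -8.0000 14.0000 -7.0000]
Step 2: x=[2.0000 15.0000 15.5000 25.5000] v=[-8.0000 10.0000 -15.0000 8.0000]
Step 3: x=[9.0000 7.5000 17.5000 25.5000] v=[14.0000 -15.0000 4.0000 0.0000]
Step 4: x=[5.5000 11.5000 17.5000 23.5000] v=[-7.0000 8.0000 0.0000 -4.0000]
Step 5: x=[2.5000 15.5000 17.5000 21.5000] v=[-6.0000 8.0000 0.0000 -4.0000]
Step 6: x=[10.0000 8.5000 19.5000 21.5000] v=[15.0000 -14.0000 4.0000 0.0000]
Step 7: x=[6.0000 14.0000 12.5000 25.5000] v=[-8.0000 11.0000 -14.0000 8.0000]
Max displacement = 5.5000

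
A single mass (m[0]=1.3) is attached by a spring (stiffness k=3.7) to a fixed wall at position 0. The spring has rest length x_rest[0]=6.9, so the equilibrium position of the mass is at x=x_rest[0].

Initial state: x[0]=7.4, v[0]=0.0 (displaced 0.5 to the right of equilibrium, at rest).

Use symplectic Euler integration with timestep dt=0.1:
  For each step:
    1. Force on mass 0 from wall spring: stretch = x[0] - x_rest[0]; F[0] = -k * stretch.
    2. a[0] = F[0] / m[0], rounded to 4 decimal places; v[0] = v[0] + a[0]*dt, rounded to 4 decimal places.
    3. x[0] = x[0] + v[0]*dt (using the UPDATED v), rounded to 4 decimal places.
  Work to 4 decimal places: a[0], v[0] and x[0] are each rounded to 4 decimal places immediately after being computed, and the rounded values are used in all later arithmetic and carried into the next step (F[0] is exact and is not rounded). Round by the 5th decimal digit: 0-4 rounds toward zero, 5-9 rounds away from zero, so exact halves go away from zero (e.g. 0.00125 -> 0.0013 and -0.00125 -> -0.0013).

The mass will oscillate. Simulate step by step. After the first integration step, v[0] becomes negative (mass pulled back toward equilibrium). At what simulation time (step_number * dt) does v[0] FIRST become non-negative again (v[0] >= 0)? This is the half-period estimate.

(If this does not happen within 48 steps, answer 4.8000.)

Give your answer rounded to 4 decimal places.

Answer: 1.9000

Derivation:
Step 0: x=[7.4000] v=[0.0000]
Step 1: x=[7.3858] v=[-0.1423]
Step 2: x=[7.3577] v=[-0.2806]
Step 3: x=[7.3166] v=[-0.4109]
Step 4: x=[7.2637] v=[-0.5295]
Step 5: x=[7.2004] v=[-0.6330]
Step 6: x=[7.1286] v=[-0.7185]
Step 7: x=[7.0502] v=[-0.7836]
Step 8: x=[6.9676] v=[-0.8264]
Step 9: x=[6.8830] v=[-0.8456]
Step 10: x=[6.7989] v=[-0.8408]
Step 11: x=[6.7177] v=[-0.8120]
Step 12: x=[6.6417] v=[-0.7601]
Step 13: x=[6.5730] v=[-0.6866]
Step 14: x=[6.5137] v=[-0.5935]
Step 15: x=[6.4653] v=[-0.4836]
Step 16: x=[6.4293] v=[-0.3599]
Step 17: x=[6.4067] v=[-0.2259]
Step 18: x=[6.3982] v=[-0.0855]
Step 19: x=[6.4039] v=[0.0573]
First v>=0 after going negative at step 19, time=1.9000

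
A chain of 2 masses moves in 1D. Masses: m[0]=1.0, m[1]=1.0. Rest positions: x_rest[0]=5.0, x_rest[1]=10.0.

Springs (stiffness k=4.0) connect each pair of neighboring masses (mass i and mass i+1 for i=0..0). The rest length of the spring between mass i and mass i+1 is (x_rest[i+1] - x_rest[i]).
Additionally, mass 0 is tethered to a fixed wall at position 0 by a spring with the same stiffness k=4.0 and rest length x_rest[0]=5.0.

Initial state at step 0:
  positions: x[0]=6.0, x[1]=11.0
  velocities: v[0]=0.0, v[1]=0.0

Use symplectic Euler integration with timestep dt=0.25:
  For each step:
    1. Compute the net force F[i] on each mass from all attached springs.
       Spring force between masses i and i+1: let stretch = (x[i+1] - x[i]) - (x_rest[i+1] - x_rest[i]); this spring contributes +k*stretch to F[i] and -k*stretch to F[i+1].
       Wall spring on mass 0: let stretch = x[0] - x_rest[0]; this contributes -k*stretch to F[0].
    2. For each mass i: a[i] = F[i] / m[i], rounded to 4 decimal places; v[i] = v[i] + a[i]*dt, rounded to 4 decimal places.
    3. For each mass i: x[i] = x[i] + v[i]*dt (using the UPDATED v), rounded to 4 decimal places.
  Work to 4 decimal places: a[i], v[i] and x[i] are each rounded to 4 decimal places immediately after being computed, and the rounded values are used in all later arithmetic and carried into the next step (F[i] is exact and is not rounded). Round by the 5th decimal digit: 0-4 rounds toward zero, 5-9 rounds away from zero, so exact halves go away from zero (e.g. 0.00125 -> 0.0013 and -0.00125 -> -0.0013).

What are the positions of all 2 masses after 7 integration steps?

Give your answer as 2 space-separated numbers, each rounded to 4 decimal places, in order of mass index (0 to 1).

Answer: 4.7996 9.0002

Derivation:
Step 0: x=[6.0000 11.0000] v=[0.0000 0.0000]
Step 1: x=[5.7500 11.0000] v=[-1.0000 0.0000]
Step 2: x=[5.3750 10.9375] v=[-1.5000 -0.2500]
Step 3: x=[5.0469 10.7344] v=[-1.3125 -0.8125]
Step 4: x=[4.8789 10.3594] v=[-0.6719 -1.5000]
Step 5: x=[4.8613 9.8643] v=[-0.0703 -1.9805]
Step 6: x=[4.8792 9.3684] v=[0.0714 -1.9835]
Step 7: x=[4.7996 9.0002] v=[-0.3186 -1.4727]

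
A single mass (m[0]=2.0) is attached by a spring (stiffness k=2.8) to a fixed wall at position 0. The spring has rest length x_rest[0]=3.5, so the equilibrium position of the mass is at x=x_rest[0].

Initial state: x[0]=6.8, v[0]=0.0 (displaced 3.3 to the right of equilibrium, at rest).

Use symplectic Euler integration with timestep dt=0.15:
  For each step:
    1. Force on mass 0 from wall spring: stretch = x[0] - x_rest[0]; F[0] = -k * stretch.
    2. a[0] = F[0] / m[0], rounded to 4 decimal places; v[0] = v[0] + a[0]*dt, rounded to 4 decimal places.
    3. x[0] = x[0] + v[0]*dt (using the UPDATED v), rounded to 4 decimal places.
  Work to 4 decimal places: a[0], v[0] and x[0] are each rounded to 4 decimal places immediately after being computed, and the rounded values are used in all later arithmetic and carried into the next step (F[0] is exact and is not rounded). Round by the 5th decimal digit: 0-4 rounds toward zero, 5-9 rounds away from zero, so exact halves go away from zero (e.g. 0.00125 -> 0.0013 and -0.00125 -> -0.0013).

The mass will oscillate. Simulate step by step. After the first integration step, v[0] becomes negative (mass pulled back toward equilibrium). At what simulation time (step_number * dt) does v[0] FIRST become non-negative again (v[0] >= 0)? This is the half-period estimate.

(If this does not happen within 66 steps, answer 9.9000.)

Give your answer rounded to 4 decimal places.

Step 0: x=[6.8000] v=[0.0000]
Step 1: x=[6.6961] v=[-0.6930]
Step 2: x=[6.4915] v=[-1.3642]
Step 3: x=[6.1926] v=[-1.9924]
Step 4: x=[5.8089] v=[-2.5578]
Step 5: x=[5.3525] v=[-3.0427]
Step 6: x=[4.8377] v=[-3.4317]
Step 7: x=[4.2808] v=[-3.7126]
Step 8: x=[3.6993] v=[-3.8766]
Step 9: x=[3.1115] v=[-3.9185]
Step 10: x=[2.5360] v=[-3.8369]
Step 11: x=[1.9908] v=[-3.6345]
Step 12: x=[1.4932] v=[-3.3176]
Step 13: x=[1.0588] v=[-2.8962]
Step 14: x=[0.7013] v=[-2.3835]
Step 15: x=[0.4319] v=[-1.7958]
Step 16: x=[0.2592] v=[-1.1515]
Step 17: x=[0.1886] v=[-0.4709]
Step 18: x=[0.2223] v=[0.2245]
First v>=0 after going negative at step 18, time=2.7000

Answer: 2.7000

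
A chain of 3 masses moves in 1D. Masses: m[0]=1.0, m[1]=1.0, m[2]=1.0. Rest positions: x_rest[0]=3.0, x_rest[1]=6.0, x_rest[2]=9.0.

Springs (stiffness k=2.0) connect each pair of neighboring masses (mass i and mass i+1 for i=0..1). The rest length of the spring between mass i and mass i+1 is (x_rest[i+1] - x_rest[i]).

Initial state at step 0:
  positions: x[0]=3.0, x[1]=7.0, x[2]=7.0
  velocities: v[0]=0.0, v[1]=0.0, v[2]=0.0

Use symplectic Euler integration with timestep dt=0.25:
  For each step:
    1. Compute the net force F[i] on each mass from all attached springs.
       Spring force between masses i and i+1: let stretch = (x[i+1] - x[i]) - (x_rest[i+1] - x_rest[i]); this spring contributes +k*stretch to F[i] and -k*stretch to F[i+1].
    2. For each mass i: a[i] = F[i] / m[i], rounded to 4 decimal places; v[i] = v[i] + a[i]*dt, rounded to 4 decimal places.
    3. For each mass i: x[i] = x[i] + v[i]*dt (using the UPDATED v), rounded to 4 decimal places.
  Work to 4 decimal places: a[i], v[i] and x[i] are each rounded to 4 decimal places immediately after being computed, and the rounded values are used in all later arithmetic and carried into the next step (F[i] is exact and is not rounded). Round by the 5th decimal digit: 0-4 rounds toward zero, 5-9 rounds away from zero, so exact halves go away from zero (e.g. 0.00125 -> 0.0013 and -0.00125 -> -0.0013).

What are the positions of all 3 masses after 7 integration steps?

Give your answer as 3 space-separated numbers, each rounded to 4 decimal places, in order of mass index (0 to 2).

Step 0: x=[3.0000 7.0000 7.0000] v=[0.0000 0.0000 0.0000]
Step 1: x=[3.1250 6.5000 7.3750] v=[0.5000 -2.0000 1.5000]
Step 2: x=[3.2969 5.6875 8.0156] v=[0.6875 -3.2500 2.5625]
Step 3: x=[3.3926 4.8672 8.7402] v=[0.3828 -3.2813 2.8985]
Step 4: x=[3.2976 4.3467 9.3557] v=[-0.3799 -2.0821 2.4620]
Step 5: x=[2.9588 4.3212 9.7201] v=[-1.3554 -0.1022 1.4575]
Step 6: x=[2.4153 4.8002 9.7846] v=[-2.1742 1.9161 0.2581]
Step 7: x=[1.7949 5.6042 9.6011] v=[-2.4818 3.2159 -0.7341]

Answer: 1.7949 5.6042 9.6011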